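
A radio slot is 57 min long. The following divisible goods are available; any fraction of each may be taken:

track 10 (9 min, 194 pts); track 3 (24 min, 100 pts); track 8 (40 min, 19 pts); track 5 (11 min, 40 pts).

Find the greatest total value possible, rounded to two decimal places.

Take in order of value per unit:
- track 10 (194/9 per unit): all 9 → value 194, running total 194.00
- track 3 (100/24 per unit): all 24 → value 100, running total 294.00
- track 5 (40/11 per unit): all 11 → value 40, running total 334.00
- track 8 (19/40 per unit): 13 of 40 → value 13×19/40 = 6.1750, running total 340.18
Total 340.18.

340.18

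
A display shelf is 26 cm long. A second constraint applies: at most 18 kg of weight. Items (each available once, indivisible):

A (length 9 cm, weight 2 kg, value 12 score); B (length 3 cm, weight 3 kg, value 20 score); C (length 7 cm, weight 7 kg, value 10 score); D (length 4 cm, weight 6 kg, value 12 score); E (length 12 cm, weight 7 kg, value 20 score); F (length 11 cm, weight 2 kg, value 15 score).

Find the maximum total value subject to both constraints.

57 score

Feasible sets respecting both limits:
- B+C+D+F: length 25, weight 18, value 57
- B+E+F: length 26, weight 12, value 55
- A+B+C+D: length 23, weight 18, value 54
- A+B+E: length 24, weight 12, value 52
Best: 57 score.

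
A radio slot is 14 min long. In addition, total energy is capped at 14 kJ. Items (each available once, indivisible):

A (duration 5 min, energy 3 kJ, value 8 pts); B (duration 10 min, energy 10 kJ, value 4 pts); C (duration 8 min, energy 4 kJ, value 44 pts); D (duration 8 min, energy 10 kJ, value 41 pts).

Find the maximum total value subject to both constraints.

52 pts

Feasible sets respecting both limits:
- A+C: duration 13, energy 7, value 52
- A+D: duration 13, energy 13, value 49
- C: duration 8, energy 4, value 44
- D: duration 8, energy 10, value 41
Best: 52 pts.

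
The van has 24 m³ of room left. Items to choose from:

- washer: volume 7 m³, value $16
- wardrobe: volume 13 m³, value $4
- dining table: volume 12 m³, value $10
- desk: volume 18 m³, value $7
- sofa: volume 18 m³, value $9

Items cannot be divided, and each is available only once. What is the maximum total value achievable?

Check high-value combinations within 24 m³:
- washer+dining table: volume 7+12=19, value 16+10=26
- washer+wardrobe: volume 7+13=20, value 16+4=20
- washer: volume 7, value 16
Best: $26.

$26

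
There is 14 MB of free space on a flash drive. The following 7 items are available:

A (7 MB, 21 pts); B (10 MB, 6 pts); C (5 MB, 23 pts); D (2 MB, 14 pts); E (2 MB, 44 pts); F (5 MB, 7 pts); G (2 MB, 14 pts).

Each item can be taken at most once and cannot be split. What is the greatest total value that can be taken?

This is a 0/1 knapsack; check combinations near the capacity.
- C+D+E+G: size 5+2+2+2=11, value 23+14+44+14=95
- A+D+E+G: size 7+2+2+2=13, value 21+14+44+14=93
- A+C+E: size 7+5+2=14, value 21+23+44=88
- C+D+E+F: size 5+2+2+5=14, value 23+14+44+7=88
- C+E+F+G: size 5+2+5+2=14, value 23+44+7+14=88
Best: 95 pts.

95 pts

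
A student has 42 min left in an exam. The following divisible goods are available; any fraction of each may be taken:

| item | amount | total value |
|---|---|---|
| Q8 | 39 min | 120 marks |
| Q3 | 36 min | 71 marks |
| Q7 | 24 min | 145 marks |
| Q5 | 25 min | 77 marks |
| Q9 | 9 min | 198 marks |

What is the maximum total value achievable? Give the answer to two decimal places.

Take in order of value per unit:
- Q9 (198/9 per unit): all 9 → value 198, running total 198.00
- Q7 (145/24 per unit): all 24 → value 145, running total 343.00
- Q5 (77/25 per unit): 9 of 25 → value 9×77/25 = 27.7200, running total 370.72
Total 370.72.

370.72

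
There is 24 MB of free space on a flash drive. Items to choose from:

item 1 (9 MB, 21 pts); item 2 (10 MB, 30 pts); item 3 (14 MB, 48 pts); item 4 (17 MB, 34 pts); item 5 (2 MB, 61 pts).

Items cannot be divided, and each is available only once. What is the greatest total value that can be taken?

112 pts

Check high-value combinations within 24 MB:
- item 1+item 2+item 5: size 9+10+2=21, value 21+30+61=112
- item 3+item 5: size 14+2=16, value 48+61=109
- item 4+item 5: size 17+2=19, value 34+61=95
- item 2+item 5: size 10+2=12, value 30+61=91
- item 1+item 5: size 9+2=11, value 21+61=82
Best: 112 pts.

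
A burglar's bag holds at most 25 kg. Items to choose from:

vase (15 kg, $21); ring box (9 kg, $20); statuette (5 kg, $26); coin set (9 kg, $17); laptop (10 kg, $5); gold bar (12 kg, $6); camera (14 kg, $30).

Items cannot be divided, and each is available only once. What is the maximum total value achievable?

$63

Check high-value combinations within 25 kg:
- ring box+statuette+coin set: weight 9+5+9=23, value 20+26+17=63
- statuette+camera: weight 5+14=19, value 26+30=56
- ring box+statuette+laptop: weight 9+5+10=24, value 20+26+5=51
- ring box+camera: weight 9+14=23, value 20+30=50
- statuette+coin set+laptop: weight 5+9+10=24, value 26+17+5=48
Best: $63.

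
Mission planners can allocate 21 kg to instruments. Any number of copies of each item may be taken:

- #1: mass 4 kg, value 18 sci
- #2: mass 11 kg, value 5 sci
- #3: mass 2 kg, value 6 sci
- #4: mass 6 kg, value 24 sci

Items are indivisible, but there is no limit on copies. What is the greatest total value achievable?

90 sci

Best value-per-unit is #1 at 18/4, and filling with it alone uses mass 5×4=20. No mix of the others beats 5×18 = 90.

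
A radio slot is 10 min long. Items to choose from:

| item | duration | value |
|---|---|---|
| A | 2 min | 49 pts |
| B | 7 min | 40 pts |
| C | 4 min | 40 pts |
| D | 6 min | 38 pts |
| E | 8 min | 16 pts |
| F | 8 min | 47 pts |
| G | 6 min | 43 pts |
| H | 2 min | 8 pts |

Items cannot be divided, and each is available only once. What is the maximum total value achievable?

100 pts

Check high-value combinations within 10 min:
- A+G+H: duration 2+6+2=10, value 49+43+8=100
- A+C+H: duration 2+4+2=8, value 49+40+8=97
- A+F: duration 2+8=10, value 49+47=96
- A+D+H: duration 2+6+2=10, value 49+38+8=95
Best: 100 pts.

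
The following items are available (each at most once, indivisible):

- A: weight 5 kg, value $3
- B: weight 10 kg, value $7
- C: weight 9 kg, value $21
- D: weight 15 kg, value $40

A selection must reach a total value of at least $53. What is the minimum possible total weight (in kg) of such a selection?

24

Subsets with value ≥ 53, sorted by total weight:
- C+D: weight 24, value 61
- A+C+D: weight 29, value 64
Minimum weight: 24 kg.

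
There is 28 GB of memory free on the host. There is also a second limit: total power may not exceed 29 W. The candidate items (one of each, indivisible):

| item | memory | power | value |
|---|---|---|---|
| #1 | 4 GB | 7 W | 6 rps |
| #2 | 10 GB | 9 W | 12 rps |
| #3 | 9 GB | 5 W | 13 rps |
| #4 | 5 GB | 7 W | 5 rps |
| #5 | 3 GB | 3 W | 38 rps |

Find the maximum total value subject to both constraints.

Feasible sets respecting both limits:
- #1+#2+#3+#5: memory 26, power 24, value 69
- #2+#3+#4+#5: memory 27, power 24, value 68
- #2+#3+#5: memory 22, power 17, value 63
- #1+#3+#4+#5: memory 21, power 22, value 62
Best: 69 rps.

69 rps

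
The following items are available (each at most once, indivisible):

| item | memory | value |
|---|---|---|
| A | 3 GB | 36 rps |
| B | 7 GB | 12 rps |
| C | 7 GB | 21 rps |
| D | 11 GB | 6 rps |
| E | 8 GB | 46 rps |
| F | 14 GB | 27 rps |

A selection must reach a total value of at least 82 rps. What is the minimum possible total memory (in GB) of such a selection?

11

Subsets with value ≥ 82, sorted by total memory:
- A+E: memory 11, value 82
- A+C+E: memory 18, value 103
Minimum memory: 11 GB.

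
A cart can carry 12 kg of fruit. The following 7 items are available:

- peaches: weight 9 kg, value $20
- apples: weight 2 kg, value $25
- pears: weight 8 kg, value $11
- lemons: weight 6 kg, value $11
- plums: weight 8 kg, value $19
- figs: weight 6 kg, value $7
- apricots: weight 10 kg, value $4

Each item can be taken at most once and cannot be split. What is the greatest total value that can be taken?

Check high-value combinations within 12 kg:
- peaches+apples: weight 9+2=11, value 20+25=45
- apples+plums: weight 2+8=10, value 25+19=44
- apples+lemons: weight 2+6=8, value 25+11=36
- apples+pears: weight 2+8=10, value 25+11=36
Best: $45.

$45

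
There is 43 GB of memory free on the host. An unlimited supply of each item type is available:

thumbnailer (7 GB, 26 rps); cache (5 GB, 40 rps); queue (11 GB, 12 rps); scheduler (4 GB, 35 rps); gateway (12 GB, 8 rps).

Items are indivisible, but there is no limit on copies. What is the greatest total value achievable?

365 rps

Best value-per-unit is scheduler at 35/4; filling with it alone gives 10×35 = 350.
Optimal mix: 3×cache + 7×scheduler → memory 43, value 365.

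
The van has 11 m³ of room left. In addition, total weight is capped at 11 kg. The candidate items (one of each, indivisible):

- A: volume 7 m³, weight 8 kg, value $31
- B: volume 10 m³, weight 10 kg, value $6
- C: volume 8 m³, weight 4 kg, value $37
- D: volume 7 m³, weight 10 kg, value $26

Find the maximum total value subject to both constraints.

$37

Feasible sets respecting both limits:
- C: volume 8, weight 4, value 37
- A: volume 7, weight 8, value 31
- D: volume 7, weight 10, value 26
Best: $37.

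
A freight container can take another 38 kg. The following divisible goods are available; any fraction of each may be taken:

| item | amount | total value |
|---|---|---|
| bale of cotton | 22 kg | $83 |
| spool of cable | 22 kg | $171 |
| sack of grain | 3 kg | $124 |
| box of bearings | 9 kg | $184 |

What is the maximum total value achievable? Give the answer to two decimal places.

494.09

Take in order of value per unit:
- sack of grain (124/3 per unit): all 3 → value 124, running total 124.00
- box of bearings (184/9 per unit): all 9 → value 184, running total 308.00
- spool of cable (171/22 per unit): all 22 → value 171, running total 479.00
- bale of cotton (83/22 per unit): 4 of 22 → value 4×83/22 = 15.0909, running total 494.09
Total 494.09.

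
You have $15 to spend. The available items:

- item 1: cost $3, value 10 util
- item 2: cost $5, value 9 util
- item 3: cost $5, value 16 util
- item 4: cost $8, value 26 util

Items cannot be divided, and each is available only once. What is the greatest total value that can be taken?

This is a 0/1 knapsack; check combinations near the capacity.
- item 3+item 4: cost 5+8=13, value 16+26=42
- item 1+item 4: cost 3+8=11, value 10+26=36
- item 1+item 2+item 3: cost 3+5+5=13, value 10+9+16=35
- item 2+item 4: cost 5+8=13, value 9+26=35
Best: 42 util.

42 util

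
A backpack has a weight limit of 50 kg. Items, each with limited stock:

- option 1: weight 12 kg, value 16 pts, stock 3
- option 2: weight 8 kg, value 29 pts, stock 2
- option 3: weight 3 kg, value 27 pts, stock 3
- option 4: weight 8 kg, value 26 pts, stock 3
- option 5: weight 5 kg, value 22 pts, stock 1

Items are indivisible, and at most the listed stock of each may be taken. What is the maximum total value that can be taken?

217 pts

Top feasible selections:
- 2×option 2 + 3×option 3 + 3×option 4: weight 49, value 217
- 2×option 2 + 3×option 3 + 2×option 4 + 1×option 5: weight 46, value 213
- 1×option 2 + 3×option 3 + 3×option 4 + 1×option 5: weight 46, value 210
Best: 217 pts.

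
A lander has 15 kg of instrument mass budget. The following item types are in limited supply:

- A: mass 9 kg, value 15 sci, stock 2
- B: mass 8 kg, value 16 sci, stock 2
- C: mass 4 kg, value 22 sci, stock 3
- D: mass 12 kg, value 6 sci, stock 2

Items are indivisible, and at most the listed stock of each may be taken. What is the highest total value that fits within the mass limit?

Top feasible selections:
- 3×C: mass 12, value 66
- 2×C: mass 8, value 44
Best: 66 sci.

66 sci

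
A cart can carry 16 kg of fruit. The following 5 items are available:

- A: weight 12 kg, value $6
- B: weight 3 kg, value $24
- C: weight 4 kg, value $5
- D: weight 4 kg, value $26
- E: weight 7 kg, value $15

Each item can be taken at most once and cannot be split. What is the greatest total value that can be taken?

$65

This is a 0/1 knapsack; check combinations near the capacity.
- B+D+E: weight 3+4+7=14, value 24+26+15=65
- B+C+D: weight 3+4+4=11, value 24+5+26=55
- B+D: weight 3+4=7, value 24+26=50
Best: $65.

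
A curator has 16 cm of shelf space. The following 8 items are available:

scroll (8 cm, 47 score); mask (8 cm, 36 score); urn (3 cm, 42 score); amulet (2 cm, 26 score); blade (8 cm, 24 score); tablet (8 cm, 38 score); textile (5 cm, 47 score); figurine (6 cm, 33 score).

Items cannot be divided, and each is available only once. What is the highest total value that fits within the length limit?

This is a 0/1 knapsack; check combinations near the capacity.
- urn+amulet+textile+figurine: length 3+2+5+6=16, value 42+26+47+33=148
- scroll+urn+textile: length 8+3+5=16, value 47+42+47=136
- urn+tablet+textile: length 3+8+5=16, value 42+38+47=127
Best: 148 score.

148 score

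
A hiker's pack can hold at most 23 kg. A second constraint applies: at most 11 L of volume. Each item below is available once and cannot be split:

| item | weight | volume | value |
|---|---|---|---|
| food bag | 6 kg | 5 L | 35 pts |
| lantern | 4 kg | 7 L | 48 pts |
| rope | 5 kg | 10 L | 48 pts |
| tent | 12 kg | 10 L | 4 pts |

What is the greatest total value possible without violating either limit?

Feasible sets respecting both limits:
- lantern: weight 4, volume 7, value 48
- rope: weight 5, volume 10, value 48
- food bag: weight 6, volume 5, value 35
- tent: weight 12, volume 10, value 4
Best: 48 pts.

48 pts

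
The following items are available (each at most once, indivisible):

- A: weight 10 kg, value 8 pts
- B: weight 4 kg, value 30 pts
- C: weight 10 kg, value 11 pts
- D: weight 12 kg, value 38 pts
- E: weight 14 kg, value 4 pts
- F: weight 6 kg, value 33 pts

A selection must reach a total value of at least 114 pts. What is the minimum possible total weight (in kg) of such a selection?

Subsets with value ≥ 114, sorted by total weight:
- A+B+C+D+F: weight 42, value 120
- B+C+D+E+F: weight 46, value 116
Minimum weight: 42 kg.

42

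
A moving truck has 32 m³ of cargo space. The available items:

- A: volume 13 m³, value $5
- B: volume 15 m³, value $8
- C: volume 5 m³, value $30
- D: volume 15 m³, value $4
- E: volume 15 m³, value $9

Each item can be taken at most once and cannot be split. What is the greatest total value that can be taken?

This is a 0/1 knapsack; check combinations near the capacity.
- C+E: volume 5+15=20, value 30+9=39
- B+C: volume 15+5=20, value 8+30=38
- A+C: volume 13+5=18, value 5+30=35
- C+D: volume 5+15=20, value 30+4=34
- C: volume 5, value 30
Best: $39.

$39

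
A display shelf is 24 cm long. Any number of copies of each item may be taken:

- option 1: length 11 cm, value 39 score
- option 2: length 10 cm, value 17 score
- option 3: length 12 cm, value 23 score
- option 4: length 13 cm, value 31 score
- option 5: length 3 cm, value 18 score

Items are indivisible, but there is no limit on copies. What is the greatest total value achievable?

Best value-per-unit is option 5 at 18/3, and filling with it alone uses length 8×3=24. No mix of the others beats 8×18 = 144.

144 score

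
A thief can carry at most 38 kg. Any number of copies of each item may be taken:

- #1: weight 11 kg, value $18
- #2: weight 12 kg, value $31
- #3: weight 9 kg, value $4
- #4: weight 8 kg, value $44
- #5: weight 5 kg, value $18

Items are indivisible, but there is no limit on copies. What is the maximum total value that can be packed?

Best value-per-unit is #4 at 44/8; filling with it alone gives 4×44 = 176.
Optimal mix: 4×#4 + 1×#5 → weight 37, value 194.

$194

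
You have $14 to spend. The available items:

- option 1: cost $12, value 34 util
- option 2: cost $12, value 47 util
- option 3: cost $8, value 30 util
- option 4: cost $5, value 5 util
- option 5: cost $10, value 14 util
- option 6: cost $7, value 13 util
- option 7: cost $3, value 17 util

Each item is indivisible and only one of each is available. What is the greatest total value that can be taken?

47 util

Check high-value combinations within $14:
- option 3+option 7: cost 8+3=11, value 30+17=47
- option 2: cost 12, value 47
- option 3+option 4: cost 8+5=13, value 30+5=35
- option 1: cost 12, value 34
- option 5+option 7: cost 10+3=13, value 14+17=31
Best: 47 util.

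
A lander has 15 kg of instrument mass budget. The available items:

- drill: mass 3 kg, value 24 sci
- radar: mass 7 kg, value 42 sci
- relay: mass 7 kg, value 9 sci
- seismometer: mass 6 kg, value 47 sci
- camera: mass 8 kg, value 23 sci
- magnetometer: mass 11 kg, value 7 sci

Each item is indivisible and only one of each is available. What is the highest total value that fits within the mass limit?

This is a 0/1 knapsack; check combinations near the capacity.
- radar+seismometer: mass 7+6=13, value 42+47=89
- drill+seismometer: mass 3+6=9, value 24+47=71
- seismometer+camera: mass 6+8=14, value 47+23=70
- drill+radar: mass 3+7=10, value 24+42=66
- radar+camera: mass 7+8=15, value 42+23=65
Best: 89 sci.

89 sci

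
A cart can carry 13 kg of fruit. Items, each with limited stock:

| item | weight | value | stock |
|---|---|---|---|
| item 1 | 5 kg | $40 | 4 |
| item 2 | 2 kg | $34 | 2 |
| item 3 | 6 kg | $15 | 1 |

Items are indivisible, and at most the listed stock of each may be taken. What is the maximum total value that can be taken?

Best selections within weight 13 and stock limits:
- 2×item 1 + 1×item 2: weight 12, value 114
- 1×item 1 + 2×item 2: weight 9, value 108
- 1×item 1 + 1×item 2 + 1×item 3: weight 13, value 89
- 2×item 2 + 1×item 3: weight 10, value 83
Best: $114.

$114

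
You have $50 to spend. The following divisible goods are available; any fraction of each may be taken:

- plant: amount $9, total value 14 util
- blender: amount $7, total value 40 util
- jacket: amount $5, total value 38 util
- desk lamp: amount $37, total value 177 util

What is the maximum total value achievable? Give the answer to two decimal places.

256.56

Take in order of value per unit:
- jacket (38/5 per unit): all 5 → value 38, running total 38.00
- blender (40/7 per unit): all 7 → value 40, running total 78.00
- desk lamp (177/37 per unit): all 37 → value 177, running total 255.00
- plant (14/9 per unit): 1 of 9 → value 1×14/9 = 1.5556, running total 256.56
Total 256.56.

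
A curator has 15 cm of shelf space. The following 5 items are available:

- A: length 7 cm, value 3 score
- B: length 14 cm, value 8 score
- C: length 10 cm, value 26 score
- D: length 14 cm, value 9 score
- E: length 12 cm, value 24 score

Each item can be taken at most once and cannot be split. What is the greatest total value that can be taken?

26 score

Check high-value combinations within 15 cm:
- C: length 10, value 26
- E: length 12, value 24
- D: length 14, value 9
- B: length 14, value 8
Best: 26 score.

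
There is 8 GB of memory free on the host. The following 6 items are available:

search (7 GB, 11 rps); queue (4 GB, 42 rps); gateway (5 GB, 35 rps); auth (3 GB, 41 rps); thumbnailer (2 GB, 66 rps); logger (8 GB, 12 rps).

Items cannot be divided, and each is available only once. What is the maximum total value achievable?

108 rps

Check high-value combinations within 8 GB:
- queue+thumbnailer: memory 4+2=6, value 42+66=108
- auth+thumbnailer: memory 3+2=5, value 41+66=107
- gateway+thumbnailer: memory 5+2=7, value 35+66=101
- queue+auth: memory 4+3=7, value 42+41=83
Best: 108 rps.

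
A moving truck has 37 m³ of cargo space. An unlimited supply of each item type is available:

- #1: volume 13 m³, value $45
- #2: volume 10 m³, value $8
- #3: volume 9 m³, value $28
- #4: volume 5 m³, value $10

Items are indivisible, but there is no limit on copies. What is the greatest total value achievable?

Best value-per-unit is #1 at 45/13; filling with it alone gives 2×45 = 90.
Optimal mix: 2×#1 + 1×#3 → volume 35, value 118.

$118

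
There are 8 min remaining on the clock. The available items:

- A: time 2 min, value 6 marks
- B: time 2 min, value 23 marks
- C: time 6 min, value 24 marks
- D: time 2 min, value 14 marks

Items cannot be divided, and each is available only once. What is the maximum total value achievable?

47 marks

Check high-value combinations within 8 min:
- B+C: time 2+6=8, value 23+24=47
- A+B+D: time 2+2+2=6, value 6+23+14=43
- C+D: time 6+2=8, value 24+14=38
- B+D: time 2+2=4, value 23+14=37
Best: 47 marks.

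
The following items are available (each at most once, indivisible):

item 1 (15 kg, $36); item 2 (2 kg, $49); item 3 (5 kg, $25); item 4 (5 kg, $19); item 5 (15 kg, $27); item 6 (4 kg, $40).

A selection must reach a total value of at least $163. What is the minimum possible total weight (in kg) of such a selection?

Subsets with value ≥ 163, sorted by total weight:
- item 1+item 2+item 3+item 4+item 6: weight 31, value 169
- item 1+item 2+item 3+item 5+item 6: weight 41, value 177
Minimum weight: 31 kg.

31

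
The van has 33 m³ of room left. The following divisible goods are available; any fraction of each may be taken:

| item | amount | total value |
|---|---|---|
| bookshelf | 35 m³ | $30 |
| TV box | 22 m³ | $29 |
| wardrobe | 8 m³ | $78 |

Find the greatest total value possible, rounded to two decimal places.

Take in order of value per unit:
- wardrobe (78/8 per unit): all 8 → value 78, running total 78.00
- TV box (29/22 per unit): all 22 → value 29, running total 107.00
- bookshelf (30/35 per unit): 3 of 35 → value 3×30/35 = 2.5714, running total 109.57
Total 109.57.

109.57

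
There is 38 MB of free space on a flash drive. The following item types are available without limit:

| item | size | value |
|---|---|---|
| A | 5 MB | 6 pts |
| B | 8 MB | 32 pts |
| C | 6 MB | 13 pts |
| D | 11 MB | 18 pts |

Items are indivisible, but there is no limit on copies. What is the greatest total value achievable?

Best value-per-unit is B at 32/8; filling with it alone gives 4×32 = 128.
Optimal mix: 4×B + 1×C → size 38, value 141.

141 pts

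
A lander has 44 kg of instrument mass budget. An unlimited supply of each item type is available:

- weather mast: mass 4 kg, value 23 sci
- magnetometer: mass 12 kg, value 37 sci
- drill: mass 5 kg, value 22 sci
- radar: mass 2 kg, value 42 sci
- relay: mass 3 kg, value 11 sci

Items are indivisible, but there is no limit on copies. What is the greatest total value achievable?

924 sci

Best value-per-unit is radar at 42/2, and filling with it alone uses mass 22×2=44. No mix of the others beats 22×42 = 924.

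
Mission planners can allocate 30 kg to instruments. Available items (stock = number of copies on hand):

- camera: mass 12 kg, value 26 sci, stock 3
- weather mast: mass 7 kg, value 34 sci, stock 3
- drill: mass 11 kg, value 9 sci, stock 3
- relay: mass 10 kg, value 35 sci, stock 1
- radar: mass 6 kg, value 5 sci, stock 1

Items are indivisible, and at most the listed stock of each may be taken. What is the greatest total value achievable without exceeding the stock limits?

108 sci

Best selections within mass 30 and stock limits:
- 2×weather mast + 1×relay + 1×radar: mass 30, value 108
- 3×weather mast + 1×radar: mass 27, value 107
- 2×weather mast + 1×relay: mass 24, value 103
Best: 108 sci.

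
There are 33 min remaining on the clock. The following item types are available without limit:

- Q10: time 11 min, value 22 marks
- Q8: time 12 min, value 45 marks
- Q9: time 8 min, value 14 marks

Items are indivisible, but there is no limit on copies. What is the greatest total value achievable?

104 marks

Best value-per-unit is Q8 at 45/12; filling with it alone gives 2×45 = 90.
Optimal mix: 2×Q8 + 1×Q9 → time 32, value 104.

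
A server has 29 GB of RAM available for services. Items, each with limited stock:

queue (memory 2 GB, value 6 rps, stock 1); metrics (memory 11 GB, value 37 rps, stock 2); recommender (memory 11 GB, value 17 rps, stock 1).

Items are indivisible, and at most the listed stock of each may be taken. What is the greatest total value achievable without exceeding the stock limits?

80 rps

Top feasible selections:
- 1×queue + 2×metrics: memory 24, value 80
- 2×metrics: memory 22, value 74
- 1×queue + 1×metrics + 1×recommender: memory 24, value 60
Best: 80 rps.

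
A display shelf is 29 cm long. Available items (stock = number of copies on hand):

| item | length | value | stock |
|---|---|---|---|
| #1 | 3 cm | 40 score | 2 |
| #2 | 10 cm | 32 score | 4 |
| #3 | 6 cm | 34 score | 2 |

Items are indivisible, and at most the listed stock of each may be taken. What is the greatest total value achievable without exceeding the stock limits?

Best selections within length 29 and stock limits:
- 2×#1 + 1×#2 + 2×#3: length 28, value 180
- 2×#1 + 2×#3: length 18, value 148
- 2×#1 + 1×#2 + 1×#3: length 22, value 146
Best: 180 score.

180 score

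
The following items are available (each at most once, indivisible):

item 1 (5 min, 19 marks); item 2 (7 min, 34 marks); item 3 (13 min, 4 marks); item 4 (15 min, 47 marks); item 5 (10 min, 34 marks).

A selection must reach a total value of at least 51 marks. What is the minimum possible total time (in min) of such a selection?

Subsets with value ≥ 51, sorted by total time:
- item 1+item 2: time 12, value 53
- item 1+item 5: time 15, value 53
Minimum time: 12 min.

12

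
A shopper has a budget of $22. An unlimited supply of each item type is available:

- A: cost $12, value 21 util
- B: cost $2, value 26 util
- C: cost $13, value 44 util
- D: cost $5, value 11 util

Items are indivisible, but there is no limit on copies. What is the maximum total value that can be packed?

Best value-per-unit is B at 26/2, and filling with it alone uses cost 11×2=22. No mix of the others beats 11×26 = 286.

286 util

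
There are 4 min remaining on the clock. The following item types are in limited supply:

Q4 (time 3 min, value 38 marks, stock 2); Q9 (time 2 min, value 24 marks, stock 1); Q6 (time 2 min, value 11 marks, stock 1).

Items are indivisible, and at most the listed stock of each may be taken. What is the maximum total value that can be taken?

Best selections within time 4 and stock limits:
- 1×Q4: time 3, value 38
- 1×Q9 + 1×Q6: time 4, value 35
Best: 38 marks.

38 marks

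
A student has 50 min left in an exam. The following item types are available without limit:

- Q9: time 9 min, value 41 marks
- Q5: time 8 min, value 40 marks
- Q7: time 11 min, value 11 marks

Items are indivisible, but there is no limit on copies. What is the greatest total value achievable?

Best value-per-unit is Q5 at 40/8; filling with it alone gives 6×40 = 240.
Optimal mix: 2×Q9 + 4×Q5 → time 50, value 242.

242 marks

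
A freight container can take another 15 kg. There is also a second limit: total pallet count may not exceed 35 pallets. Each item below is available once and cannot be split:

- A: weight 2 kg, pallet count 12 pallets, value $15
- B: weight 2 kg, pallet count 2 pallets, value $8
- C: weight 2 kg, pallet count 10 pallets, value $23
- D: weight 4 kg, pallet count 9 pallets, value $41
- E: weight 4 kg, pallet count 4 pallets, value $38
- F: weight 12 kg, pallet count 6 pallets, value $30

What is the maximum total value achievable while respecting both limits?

Feasible sets respecting both limits:
- A+C+D+E: weight 12, pallet count 35, value 117
- B+C+D+E: weight 12, pallet count 25, value 110
- A+B+D+E: weight 12, pallet count 27, value 102
- C+D+E: weight 10, pallet count 23, value 102
Best: $117.

$117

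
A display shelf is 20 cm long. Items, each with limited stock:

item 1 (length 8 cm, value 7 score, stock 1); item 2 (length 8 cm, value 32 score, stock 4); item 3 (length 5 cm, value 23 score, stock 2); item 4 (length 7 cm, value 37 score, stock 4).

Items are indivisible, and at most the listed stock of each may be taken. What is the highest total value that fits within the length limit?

Best selections within length 20 and stock limits:
- 1×item 3 + 2×item 4: length 19, value 97
- 1×item 2 + 1×item 3 + 1×item 4: length 20, value 92
Best: 97 score.

97 score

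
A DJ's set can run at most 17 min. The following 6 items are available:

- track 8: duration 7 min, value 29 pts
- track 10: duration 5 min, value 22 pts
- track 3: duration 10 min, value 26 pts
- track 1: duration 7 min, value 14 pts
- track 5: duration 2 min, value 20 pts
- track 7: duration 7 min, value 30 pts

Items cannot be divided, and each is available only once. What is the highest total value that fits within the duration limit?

79 pts

This is a 0/1 knapsack; check combinations near the capacity.
- track 8+track 5+track 7: duration 7+2+7=16, value 29+20+30=79
- track 10+track 5+track 7: duration 5+2+7=14, value 22+20+30=72
- track 8+track 10+track 5: duration 7+5+2=14, value 29+22+20=71
Best: 79 pts.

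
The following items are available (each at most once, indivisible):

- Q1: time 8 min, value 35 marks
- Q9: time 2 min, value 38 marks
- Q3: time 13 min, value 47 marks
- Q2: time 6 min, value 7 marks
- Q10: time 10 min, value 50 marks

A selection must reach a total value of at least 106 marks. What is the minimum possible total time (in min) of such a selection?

20

Subsets with value ≥ 106, sorted by total time:
- Q1+Q9+Q10: time 20, value 123
- Q1+Q9+Q3: time 23, value 120
Minimum time: 20 min.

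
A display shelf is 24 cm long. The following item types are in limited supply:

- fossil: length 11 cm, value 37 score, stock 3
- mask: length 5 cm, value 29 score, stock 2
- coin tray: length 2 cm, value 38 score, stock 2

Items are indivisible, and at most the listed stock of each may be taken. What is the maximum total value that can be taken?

Top feasible selections:
- 1×fossil + 1×mask + 2×coin tray: length 20, value 142
- 2×mask + 2×coin tray: length 14, value 134
- 1×fossil + 2×mask + 1×coin tray: length 23, value 133
Best: 142 score.

142 score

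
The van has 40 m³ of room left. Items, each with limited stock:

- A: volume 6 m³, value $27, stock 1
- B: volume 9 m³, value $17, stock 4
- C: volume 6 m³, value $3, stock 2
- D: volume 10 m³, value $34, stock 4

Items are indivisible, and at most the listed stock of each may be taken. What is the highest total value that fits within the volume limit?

$136

Best selections within volume 40 and stock limits:
- 4×D: volume 40, value 136
- 1×A + 3×D: volume 36, value 129
Best: $136.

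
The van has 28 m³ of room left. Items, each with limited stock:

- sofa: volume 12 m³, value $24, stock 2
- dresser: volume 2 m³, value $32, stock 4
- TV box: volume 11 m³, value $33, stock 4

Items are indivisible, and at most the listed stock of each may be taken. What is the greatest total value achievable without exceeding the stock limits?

$162

Top feasible selections:
- 3×dresser + 2×TV box: volume 28, value 162
- 4×dresser + 1×TV box: volume 19, value 161
- 1×sofa + 4×dresser: volume 20, value 152
Best: $162.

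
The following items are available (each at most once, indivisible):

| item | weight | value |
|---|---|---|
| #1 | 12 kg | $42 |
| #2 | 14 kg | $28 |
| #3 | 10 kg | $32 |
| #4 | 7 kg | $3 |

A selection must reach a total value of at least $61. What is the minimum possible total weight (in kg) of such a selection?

Subsets with value ≥ 61, sorted by total weight:
- #1+#3: weight 22, value 74
- #1+#2: weight 26, value 70
- #1+#3+#4: weight 29, value 77
Minimum weight: 22 kg.

22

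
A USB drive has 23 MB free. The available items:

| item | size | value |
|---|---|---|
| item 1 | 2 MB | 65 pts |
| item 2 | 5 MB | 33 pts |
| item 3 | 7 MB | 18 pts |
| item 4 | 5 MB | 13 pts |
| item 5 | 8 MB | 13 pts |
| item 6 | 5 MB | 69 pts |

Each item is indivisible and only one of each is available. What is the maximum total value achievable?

185 pts

Check high-value combinations within 23 MB:
- item 1+item 2+item 3+item 6: size 2+5+7+5=19, value 65+33+18+69=185
- item 1+item 2+item 4+item 6: size 2+5+5+5=17, value 65+33+13+69=180
- item 1+item 2+item 5+item 6: size 2+5+8+5=20, value 65+33+13+69=180
- item 1+item 2+item 6: size 2+5+5=12, value 65+33+69=167
- item 1+item 3+item 4+item 6: size 2+7+5+5=19, value 65+18+13+69=165
Best: 185 pts.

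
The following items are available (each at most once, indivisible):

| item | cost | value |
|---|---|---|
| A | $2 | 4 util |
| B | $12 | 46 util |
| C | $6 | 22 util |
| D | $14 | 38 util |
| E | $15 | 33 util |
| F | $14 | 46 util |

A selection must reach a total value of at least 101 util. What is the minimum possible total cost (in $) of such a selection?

Subsets with value ≥ 101, sorted by total cost:
- B+C+F: cost 32, value 114
- B+C+D: cost 32, value 106
Minimum cost: 32 $.

32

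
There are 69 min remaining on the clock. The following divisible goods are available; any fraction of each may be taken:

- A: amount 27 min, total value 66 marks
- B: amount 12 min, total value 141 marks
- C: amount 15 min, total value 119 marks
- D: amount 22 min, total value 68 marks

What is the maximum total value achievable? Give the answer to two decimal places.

376.89

Take in order of value per unit:
- B (141/12 per unit): all 12 → value 141, running total 141.00
- C (119/15 per unit): all 15 → value 119, running total 260.00
- D (68/22 per unit): all 22 → value 68, running total 328.00
- A (66/27 per unit): 20 of 27 → value 20×66/27 = 48.8889, running total 376.89
Total 376.89.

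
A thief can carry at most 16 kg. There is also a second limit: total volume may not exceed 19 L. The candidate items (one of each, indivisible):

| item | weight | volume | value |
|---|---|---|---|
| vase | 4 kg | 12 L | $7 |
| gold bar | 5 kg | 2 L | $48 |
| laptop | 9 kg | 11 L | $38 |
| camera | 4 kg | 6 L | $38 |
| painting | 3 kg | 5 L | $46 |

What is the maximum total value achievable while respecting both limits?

$132

Feasible sets respecting both limits:
- gold bar+camera+painting: weight 12, volume 13, value 132
- vase+gold bar+painting: weight 12, volume 19, value 101
- gold bar+painting: weight 8, volume 7, value 94
- gold bar+laptop: weight 14, volume 13, value 86
Best: $132.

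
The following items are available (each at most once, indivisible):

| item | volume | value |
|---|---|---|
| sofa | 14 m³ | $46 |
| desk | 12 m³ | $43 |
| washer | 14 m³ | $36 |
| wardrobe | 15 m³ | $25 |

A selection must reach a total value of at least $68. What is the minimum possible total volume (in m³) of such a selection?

Subsets with value ≥ 68, sorted by total volume:
- sofa+desk: volume 26, value 89
- desk+washer: volume 26, value 79
- desk+wardrobe: volume 27, value 68
Minimum volume: 26 m³.

26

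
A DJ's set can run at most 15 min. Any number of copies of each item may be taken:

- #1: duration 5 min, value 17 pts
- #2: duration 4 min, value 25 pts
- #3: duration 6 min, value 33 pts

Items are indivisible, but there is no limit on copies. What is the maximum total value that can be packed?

Best value-per-unit is #2 at 25/4; filling with it alone gives 3×25 = 75.
Optimal mix: 2×#2 + 1×#3 → duration 14, value 83.

83 pts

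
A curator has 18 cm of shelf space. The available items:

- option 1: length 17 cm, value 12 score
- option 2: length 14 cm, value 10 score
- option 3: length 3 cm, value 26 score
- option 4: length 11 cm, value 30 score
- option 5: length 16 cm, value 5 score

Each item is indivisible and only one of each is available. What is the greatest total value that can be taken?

This is a 0/1 knapsack; check combinations near the capacity.
- option 3+option 4: length 3+11=14, value 26+30=56
- option 2+option 3: length 14+3=17, value 10+26=36
- option 4: length 11, value 30
- option 3: length 3, value 26
- option 1: length 17, value 12
Best: 56 score.

56 score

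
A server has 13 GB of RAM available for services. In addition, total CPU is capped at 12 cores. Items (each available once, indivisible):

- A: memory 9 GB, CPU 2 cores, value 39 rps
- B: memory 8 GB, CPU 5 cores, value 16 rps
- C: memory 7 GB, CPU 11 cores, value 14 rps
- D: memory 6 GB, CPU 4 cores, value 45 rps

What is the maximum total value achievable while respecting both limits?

Feasible sets respecting both limits:
- D: memory 6, CPU 4, value 45
- A: memory 9, CPU 2, value 39
- B: memory 8, CPU 5, value 16
- C: memory 7, CPU 11, value 14
Best: 45 rps.

45 rps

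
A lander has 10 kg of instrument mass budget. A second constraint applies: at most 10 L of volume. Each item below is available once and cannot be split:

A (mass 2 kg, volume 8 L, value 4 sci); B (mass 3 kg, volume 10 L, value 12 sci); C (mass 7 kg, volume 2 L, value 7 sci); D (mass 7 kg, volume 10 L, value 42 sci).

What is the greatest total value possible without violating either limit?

42 sci

Feasible sets respecting both limits:
- D: mass 7, volume 10, value 42
- B: mass 3, volume 10, value 12
- A+C: mass 9, volume 10, value 11
Best: 42 sci.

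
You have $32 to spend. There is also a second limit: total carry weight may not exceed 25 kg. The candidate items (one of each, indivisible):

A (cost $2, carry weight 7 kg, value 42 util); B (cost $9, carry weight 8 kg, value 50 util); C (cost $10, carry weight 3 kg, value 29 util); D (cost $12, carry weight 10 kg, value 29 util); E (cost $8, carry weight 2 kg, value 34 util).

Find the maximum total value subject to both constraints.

Feasible sets respecting both limits:
- A+B+C+E: cost 29, carry weight 20, value 155
- A+C+D+E: cost 32, carry weight 22, value 134
- A+B+E: cost 19, carry weight 17, value 126
Best: 155 util.

155 util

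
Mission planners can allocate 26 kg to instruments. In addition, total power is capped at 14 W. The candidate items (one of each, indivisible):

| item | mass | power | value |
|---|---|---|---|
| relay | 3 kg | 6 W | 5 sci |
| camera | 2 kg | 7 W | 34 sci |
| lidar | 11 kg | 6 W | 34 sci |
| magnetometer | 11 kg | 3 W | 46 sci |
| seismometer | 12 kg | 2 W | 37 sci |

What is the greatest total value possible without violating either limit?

117 sci

Feasible sets respecting both limits:
- camera+magnetometer+seismometer: mass 25, power 12, value 117
- relay+magnetometer+seismometer: mass 26, power 11, value 88
- magnetometer+seismometer: mass 23, power 5, value 83
Best: 117 sci.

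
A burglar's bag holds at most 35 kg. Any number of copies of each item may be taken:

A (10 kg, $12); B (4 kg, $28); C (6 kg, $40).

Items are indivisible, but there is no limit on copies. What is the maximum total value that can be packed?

$236

Best value-per-unit is B at 28/4; filling with it alone gives 8×28 = 224.
Optimal mix: 7×B + 1×C → weight 34, value 236.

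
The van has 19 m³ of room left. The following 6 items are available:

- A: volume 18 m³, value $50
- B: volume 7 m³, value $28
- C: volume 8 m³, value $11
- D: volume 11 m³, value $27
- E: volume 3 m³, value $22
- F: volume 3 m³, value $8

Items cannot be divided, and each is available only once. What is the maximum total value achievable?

$61

Check high-value combinations within 19 m³:
- B+C+E: volume 7+8+3=18, value 28+11+22=61
- B+E+F: volume 7+3+3=13, value 28+22+8=58
- D+E+F: volume 11+3+3=17, value 27+22+8=57
- B+D: volume 7+11=18, value 28+27=55
Best: $61.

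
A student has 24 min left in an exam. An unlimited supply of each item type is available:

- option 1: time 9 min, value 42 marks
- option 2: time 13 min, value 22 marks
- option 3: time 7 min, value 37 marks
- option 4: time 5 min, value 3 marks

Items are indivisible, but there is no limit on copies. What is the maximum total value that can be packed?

116 marks

Best value-per-unit is option 3 at 37/7; filling with it alone gives 3×37 = 111.
Optimal mix: 1×option 1 + 2×option 3 → time 23, value 116.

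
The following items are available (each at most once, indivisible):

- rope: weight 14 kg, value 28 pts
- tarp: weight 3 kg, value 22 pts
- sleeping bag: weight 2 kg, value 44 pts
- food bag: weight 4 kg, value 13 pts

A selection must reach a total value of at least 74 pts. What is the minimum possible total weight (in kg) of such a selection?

9

Subsets with value ≥ 74, sorted by total weight:
- tarp+sleeping bag+food bag: weight 9, value 79
- rope+tarp+sleeping bag: weight 19, value 94
- rope+sleeping bag+food bag: weight 20, value 85
- rope+tarp+sleeping bag+food bag: weight 23, value 107
Minimum weight: 9 kg.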